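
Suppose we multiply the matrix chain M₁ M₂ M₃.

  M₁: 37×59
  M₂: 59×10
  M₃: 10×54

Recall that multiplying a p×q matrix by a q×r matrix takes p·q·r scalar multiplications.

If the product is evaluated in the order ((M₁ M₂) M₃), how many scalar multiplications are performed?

(M₁ M₂): 37×59 by 59×10 → 37×10, cost 37·59·10 = 21830
((M₁ M₂) M₃): 37×10 by 10×54 → 37×54, cost 37·10·54 = 19980; cumulative 41810
Total: 41810 scalar multiplications.

41810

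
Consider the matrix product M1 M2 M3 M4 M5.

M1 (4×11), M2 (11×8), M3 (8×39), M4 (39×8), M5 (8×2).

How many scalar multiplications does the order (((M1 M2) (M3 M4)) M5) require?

3168

(M1 M2): 4×11 by 11×8 → 4×8, cost 4·11·8 = 352
(M3 M4): 8×39 by 39×8 → 8×8, cost 8·39·8 = 2496
((M1 M2) (M3 M4)): 4×8 by 8×8 → 4×8, cost 4·8·8 = 256; cumulative 3104
(((M1 M2) (M3 M4)) M5): 4×8 by 8×2 → 4×2, cost 4·8·2 = 64; cumulative 3168
Total: 3168 scalar multiplications.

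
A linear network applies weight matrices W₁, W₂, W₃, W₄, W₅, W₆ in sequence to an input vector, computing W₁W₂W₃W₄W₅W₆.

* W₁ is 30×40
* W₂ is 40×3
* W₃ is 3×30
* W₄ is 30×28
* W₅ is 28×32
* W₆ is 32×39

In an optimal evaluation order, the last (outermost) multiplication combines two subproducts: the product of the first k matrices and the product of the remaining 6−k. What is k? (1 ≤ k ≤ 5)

Adjacent pairs: W₁W₂ = 30·40·3 = 3600; W₂W₃ = 40·3·30 = 3600; W₃W₄ = 3·30·28 = 2520; W₄W₅ = 30·28·32 = 26880; W₅W₆ = 28·32·39 = 34944.
Length 3: W₁..W₃: k=1: 0+3600+30·40·30=39600; k=2: 3600+0+30·3·30=6300 → min 6300 | W₂..W₄: k=2: 0+2520+40·3·28=5880; k=3: 3600+0+40·30·28=37200 → min 5880 | W₃..W₅: k=3: 0+26880+3·30·32=29760; k=4: 2520+0+3·28·32=5208 → min 5208 | W₄..W₆: k=4: 0+34944+30·28·39=67704; k=5: 26880+0+30·32·39=64320 → min 64320.
Length 4: W₁..W₄: k=1: 0+5880+30·40·28=39480; k=2: 3600+2520+30·3·28=8640; k=3: 6300+0+30·30·28=31500 → min 8640 | W₂..W₅: k=2: 0+5208+40·3·32=9048; k=3: 3600+26880+40·30·32=68880; k=4: 5880+0+40·28·32=41720 → min 9048 | W₃..W₆: k=3: 0+64320+3·30·39=67830; k=4: 2520+34944+3·28·39=40740; k=5: 5208+0+3·32·39=8952 → min 8952.
Length 5: W₁..W₅: k=1: 0+9048+30·40·32=47448; k=2: 3600+5208+30·3·32=11688; k=3: 6300+26880+30·30·32=61980; k=4: 8640+0+30·28·32=35520 → min 11688 | W₂..W₆: k=2: 0+8952+40·3·39=13632; k=3: 3600+64320+40·30·39=114720; k=4: 5880+34944+40·28·39=84504; k=5: 9048+0+40·32·39=58968 → min 13632.
Top-level splits: k=1: (W₁..W₁)·(W₂..W₆) → 0+13632+30·40·39 = 60432; k=2: (W₁..W₂)·(W₃..W₆) → 3600+8952+30·3·39 = 16062; k=3: (W₁..W₃)·(W₄..W₆) → 6300+64320+30·30·39 = 105720; k=4: (W₁..W₄)·(W₅..W₆) → 8640+34944+30·28·39 = 76344; k=5: (W₁..W₅)·(W₆..W₆) → 11688+0+30·32·39 = 49128.
Best split is after W₂, i.e. k = 2.

2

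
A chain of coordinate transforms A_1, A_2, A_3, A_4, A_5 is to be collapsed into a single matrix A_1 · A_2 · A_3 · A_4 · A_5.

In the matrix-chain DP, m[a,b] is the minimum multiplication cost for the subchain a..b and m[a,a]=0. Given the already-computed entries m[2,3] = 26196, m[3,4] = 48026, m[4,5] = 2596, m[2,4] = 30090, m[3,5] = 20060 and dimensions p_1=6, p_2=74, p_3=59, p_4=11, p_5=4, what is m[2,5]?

21836

m[2,5] = min over k∈[2,4] of m[2,k]+m[k+1,5]+p_{1}·p_k·p_{5}.
k=2: 0 + 20060 + 6·74·4 = 21836; k=3: 26196 + 2596 + 6·59·4 = 30208; k=4: 30090 + 0 + 6·11·4 = 30354.
Minimum: 21836 at k=2.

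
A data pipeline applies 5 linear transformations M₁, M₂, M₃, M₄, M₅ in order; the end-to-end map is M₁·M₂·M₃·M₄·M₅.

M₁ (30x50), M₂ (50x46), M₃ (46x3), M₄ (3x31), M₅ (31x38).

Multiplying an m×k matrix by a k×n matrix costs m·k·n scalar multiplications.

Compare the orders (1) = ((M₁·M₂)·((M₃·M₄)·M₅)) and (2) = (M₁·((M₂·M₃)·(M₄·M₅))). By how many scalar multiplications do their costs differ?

106772

Order (1) = ((M₁·M₂)·((M₃·M₄)·M₅)): (M₁·M₂): 30×50 by 50×46 → 30×46, cost 30·50·46 = 69000; (M₃·M₄): 46×3 by 3×31 → 46×31, cost 46·3·31 = 4278; ((M₃·M₄)·M₅): 46×31 by 31×38 → 46×38, cost 46·31·38 = 54188; cumulative 58466; ((M₁·M₂)·((M₃·M₄)·M₅)): 30×46 by 46×38 → 30×38, cost 30·46·38 = 52440; cumulative 179906. Total 179906.
Order (2) = (M₁·((M₂·M₃)·(M₄·M₅))): (M₂·M₃): 50×46 by 46×3 → 50×3, cost 50·46·3 = 6900; (M₄·M₅): 3×31 by 31×38 → 3×38, cost 3·31·38 = 3534; ((M₂·M₃)·(M₄·M₅)): 50×3 by 3×38 → 50×38, cost 50·3·38 = 5700; cumulative 16134; (M₁·((M₂·M₃)·(M₄·M₅))): 30×50 by 50×38 → 30×38, cost 30·50·38 = 57000; cumulative 73134. Total 73134.
Difference: |179906 − 73134| = 106772.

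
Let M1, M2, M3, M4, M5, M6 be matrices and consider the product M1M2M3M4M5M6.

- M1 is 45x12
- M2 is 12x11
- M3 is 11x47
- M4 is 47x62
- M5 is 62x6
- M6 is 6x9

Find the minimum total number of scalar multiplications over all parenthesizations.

26886

Adjacent pairs: M1M2 = 45·12·11 = 5940; M2M3 = 12·11·47 = 6204; M3M4 = 11·47·62 = 32054; M4M5 = 47·62·6 = 17484; M5M6 = 62·6·9 = 3348.
Length 3: M1..M3: k=1: 0+6204+45·12·47=31584; k=2: 5940+0+45·11·47=29205 → min 29205 | M2..M4: k=2: 0+32054+12·11·62=40238; k=3: 6204+0+12·47·62=41172 → min 40238 | M3..M5: k=3: 0+17484+11·47·6=20586; k=4: 32054+0+11·62·6=36146 → min 20586 | M4..M6: k=4: 0+3348+47·62·9=29574; k=5: 17484+0+47·6·9=20022 → min 20022.
Length 4: M1..M4: k=1: 0+40238+45·12·62=73718; k=2: 5940+32054+45·11·62=68684; k=3: 29205+0+45·47·62=160335 → min 68684 | M2..M5: k=2: 0+20586+12·11·6=21378; k=3: 6204+17484+12·47·6=27072; k=4: 40238+0+12·62·6=44702 → min 21378 | M3..M6: k=3: 0+20022+11·47·9=24675; k=4: 32054+3348+11·62·9=41540; k=5: 20586+0+11·6·9=21180 → min 21180.
Length 5: M1..M5: k=1: 0+21378+45·12·6=24618; k=2: 5940+20586+45·11·6=29496; k=3: 29205+17484+45·47·6=59379; k=4: 68684+0+45·62·6=85424 → min 24618 | M2..M6: k=2: 0+21180+12·11·9=22368; k=3: 6204+20022+12·47·9=31302; k=4: 40238+3348+12·62·9=50282; k=5: 21378+0+12·6·9=22026 → min 22026.
Length 6: M1..M6: k=1: 0+22026+45·12·9=26886; k=2: 5940+21180+45·11·9=31575; k=3: 29205+20022+45·47·9=68262; k=4: 68684+3348+45·62·9=97142; k=5: 24618+0+45·6·9=27048 → min 26886.
Optimal order: (M1((M2(M3(M4M5)))M6)) with cost 26886.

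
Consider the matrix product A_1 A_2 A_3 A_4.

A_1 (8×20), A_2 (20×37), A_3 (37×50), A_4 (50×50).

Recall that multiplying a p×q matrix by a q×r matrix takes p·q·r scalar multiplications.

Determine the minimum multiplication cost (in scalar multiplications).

Adjacent pairs: A_1A_2 = 8·20·37 = 5920; A_2A_3 = 20·37·50 = 37000; A_3A_4 = 37·50·50 = 92500.
Length 3: A_1..A_3: k=1: 0+37000+8·20·50=45000; k=2: 5920+0+8·37·50=20720 → min 20720 | A_2..A_4: k=2: 0+92500+20·37·50=129500; k=3: 37000+0+20·50·50=87000 → min 87000.
Length 4: A_1..A_4: k=1: 0+87000+8·20·50=95000; k=2: 5920+92500+8·37·50=113220; k=3: 20720+0+8·50·50=40720 → min 40720.
Optimal order: (((A_1 A_2) A_3) A_4) with cost 40720.

40720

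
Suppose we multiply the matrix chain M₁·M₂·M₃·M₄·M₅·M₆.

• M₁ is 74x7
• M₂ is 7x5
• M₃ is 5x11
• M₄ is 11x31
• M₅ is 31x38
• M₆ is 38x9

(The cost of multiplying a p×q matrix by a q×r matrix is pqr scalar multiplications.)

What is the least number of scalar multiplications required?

14282

Adjacent pairs: M₁M₂ = 74·7·5 = 2590; M₂M₃ = 7·5·11 = 385; M₃M₄ = 5·11·31 = 1705; M₄M₅ = 11·31·38 = 12958; M₅M₆ = 31·38·9 = 10602.
Length 3: M₁..M₃: k=1: 0+385+74·7·11=6083; k=2: 2590+0+74·5·11=6660 → min 6083 | M₂..M₄: k=2: 0+1705+7·5·31=2790; k=3: 385+0+7·11·31=2772 → min 2772 | M₃..M₅: k=3: 0+12958+5·11·38=15048; k=4: 1705+0+5·31·38=7595 → min 7595 | M₄..M₆: k=4: 0+10602+11·31·9=13671; k=5: 12958+0+11·38·9=16720 → min 13671.
Length 4: M₁..M₄: k=1: 0+2772+74·7·31=18830; k=2: 2590+1705+74·5·31=15765; k=3: 6083+0+74·11·31=31317 → min 15765 | M₂..M₅: k=2: 0+7595+7·5·38=8925; k=3: 385+12958+7·11·38=16269; k=4: 2772+0+7·31·38=11018 → min 8925 | M₃..M₆: k=3: 0+13671+5·11·9=14166; k=4: 1705+10602+5·31·9=13702; k=5: 7595+0+5·38·9=9305 → min 9305.
Length 5: M₁..M₅: k=1: 0+8925+74·7·38=28609; k=2: 2590+7595+74·5·38=24245; k=3: 6083+12958+74·11·38=49973; k=4: 15765+0+74·31·38=102937 → min 24245 | M₂..M₆: k=2: 0+9305+7·5·9=9620; k=3: 385+13671+7·11·9=14749; k=4: 2772+10602+7·31·9=15327; k=5: 8925+0+7·38·9=11319 → min 9620.
Length 6: M₁..M₆: k=1: 0+9620+74·7·9=14282; k=2: 2590+9305+74·5·9=15225; k=3: 6083+13671+74·11·9=27080; k=4: 15765+10602+74·31·9=47013; k=5: 24245+0+74·38·9=49553 → min 14282.
Optimal order: (M₁·(M₂·(((M₃·M₄)·M₅)·M₆))) with cost 14282.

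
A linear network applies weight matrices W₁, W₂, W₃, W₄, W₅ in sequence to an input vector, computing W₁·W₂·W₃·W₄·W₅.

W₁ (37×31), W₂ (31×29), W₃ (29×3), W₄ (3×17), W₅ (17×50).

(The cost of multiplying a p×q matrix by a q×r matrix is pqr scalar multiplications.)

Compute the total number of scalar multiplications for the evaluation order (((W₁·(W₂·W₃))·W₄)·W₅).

39475

(W₂·W₃): 31×29 by 29×3 → 31×3, cost 31·29·3 = 2697
(W₁·(W₂·W₃)): 37×31 by 31×3 → 37×3, cost 37·31·3 = 3441; cumulative 6138
((W₁·(W₂·W₃))·W₄): 37×3 by 3×17 → 37×17, cost 37·3·17 = 1887; cumulative 8025
(((W₁·(W₂·W₃))·W₄)·W₅): 37×17 by 17×50 → 37×50, cost 37·17·50 = 31450; cumulative 39475
Total: 39475 scalar multiplications.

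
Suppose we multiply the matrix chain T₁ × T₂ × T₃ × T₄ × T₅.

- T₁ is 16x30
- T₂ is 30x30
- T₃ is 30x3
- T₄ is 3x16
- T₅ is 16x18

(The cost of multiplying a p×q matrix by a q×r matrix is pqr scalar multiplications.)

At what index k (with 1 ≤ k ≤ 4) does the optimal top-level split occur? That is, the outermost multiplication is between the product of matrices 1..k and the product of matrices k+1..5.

3

Adjacent pairs: T₁T₂ = 16·30·30 = 14400; T₂T₃ = 30·30·3 = 2700; T₃T₄ = 30·3·16 = 1440; T₄T₅ = 3·16·18 = 864.
Length 3: T₁..T₃: k=1: 0+2700+16·30·3=4140; k=2: 14400+0+16·30·3=15840 → min 4140 | T₂..T₄: k=2: 0+1440+30·30·16=15840; k=3: 2700+0+30·3·16=4140 → min 4140 | T₃..T₅: k=3: 0+864+30·3·18=2484; k=4: 1440+0+30·16·18=10080 → min 2484.
Length 4: T₁..T₄: k=1: 0+4140+16·30·16=11820; k=2: 14400+1440+16·30·16=23520; k=3: 4140+0+16·3·16=4908 → min 4908 | T₂..T₅: k=2: 0+2484+30·30·18=18684; k=3: 2700+864+30·3·18=5184; k=4: 4140+0+30·16·18=12780 → min 5184.
Top-level splits: k=1: (T₁..T₁)·(T₂..T₅) → 0+5184+16·30·18 = 13824; k=2: (T₁..T₂)·(T₃..T₅) → 14400+2484+16·30·18 = 25524; k=3: (T₁..T₃)·(T₄..T₅) → 4140+864+16·3·18 = 5868; k=4: (T₁..T₄)·(T₅..T₅) → 4908+0+16·16·18 = 9516.
Best split is after T₃, i.e. k = 3.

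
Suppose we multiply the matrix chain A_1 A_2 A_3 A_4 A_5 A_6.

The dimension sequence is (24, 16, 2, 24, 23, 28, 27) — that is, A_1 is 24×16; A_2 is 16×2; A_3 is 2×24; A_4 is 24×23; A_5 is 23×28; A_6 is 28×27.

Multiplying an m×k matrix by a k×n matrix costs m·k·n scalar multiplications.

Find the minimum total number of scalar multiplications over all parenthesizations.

5968

Adjacent pairs: A_1A_2 = 24·16·2 = 768; A_2A_3 = 16·2·24 = 768; A_3A_4 = 2·24·23 = 1104; A_4A_5 = 24·23·28 = 15456; A_5A_6 = 23·28·27 = 17388.
Length 3: A_1..A_3: k=1: 0+768+24·16·24=9984; k=2: 768+0+24·2·24=1920 → min 1920 | A_2..A_4: k=2: 0+1104+16·2·23=1840; k=3: 768+0+16·24·23=9600 → min 1840 | A_3..A_5: k=3: 0+15456+2·24·28=16800; k=4: 1104+0+2·23·28=2392 → min 2392 | A_4..A_6: k=4: 0+17388+24·23·27=32292; k=5: 15456+0+24·28·27=33600 → min 32292.
Length 4: A_1..A_4: k=1: 0+1840+24·16·23=10672; k=2: 768+1104+24·2·23=2976; k=3: 1920+0+24·24·23=15168 → min 2976 | A_2..A_5: k=2: 0+2392+16·2·28=3288; k=3: 768+15456+16·24·28=26976; k=4: 1840+0+16·23·28=12144 → min 3288 | A_3..A_6: k=3: 0+32292+2·24·27=33588; k=4: 1104+17388+2·23·27=19734; k=5: 2392+0+2·28·27=3904 → min 3904.
Length 5: A_1..A_5: k=1: 0+3288+24·16·28=14040; k=2: 768+2392+24·2·28=4504; k=3: 1920+15456+24·24·28=33504; k=4: 2976+0+24·23·28=18432 → min 4504 | A_2..A_6: k=2: 0+3904+16·2·27=4768; k=3: 768+32292+16·24·27=43428; k=4: 1840+17388+16·23·27=29164; k=5: 3288+0+16·28·27=15384 → min 4768.
Length 6: A_1..A_6: k=1: 0+4768+24·16·27=15136; k=2: 768+3904+24·2·27=5968; k=3: 1920+32292+24·24·27=49764; k=4: 2976+17388+24·23·27=35268; k=5: 4504+0+24·28·27=22648 → min 5968.
Optimal order: ((A_1 A_2) (((A_3 A_4) A_5) A_6)) with cost 5968.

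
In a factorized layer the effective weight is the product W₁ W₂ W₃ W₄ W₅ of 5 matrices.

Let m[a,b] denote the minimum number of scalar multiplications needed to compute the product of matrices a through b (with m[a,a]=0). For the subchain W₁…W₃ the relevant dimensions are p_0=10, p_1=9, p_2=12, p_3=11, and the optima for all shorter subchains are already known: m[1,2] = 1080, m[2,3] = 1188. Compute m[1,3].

2178

m[1,3] = min over k∈[1,2] of m[1,k]+m[k+1,3]+p_{0}·p_k·p_{3}.
k=1: 0 + 1188 + 10·9·11 = 2178; k=2: 1080 + 0 + 10·12·11 = 2400.
Minimum: 2178 at k=1.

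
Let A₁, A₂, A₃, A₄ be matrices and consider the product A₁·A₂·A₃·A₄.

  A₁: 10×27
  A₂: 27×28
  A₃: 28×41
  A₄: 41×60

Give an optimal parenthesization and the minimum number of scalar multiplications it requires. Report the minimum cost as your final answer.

43640

Adjacent pairs: A₁A₂ = 10·27·28 = 7560; A₂A₃ = 27·28·41 = 30996; A₃A₄ = 28·41·60 = 68880.
Length 3: A₁..A₃: k=1: 0+30996+10·27·41=42066; k=2: 7560+0+10·28·41=19040 → min 19040 | A₂..A₄: k=2: 0+68880+27·28·60=114240; k=3: 30996+0+27·41·60=97416 → min 97416.
Length 4: A₁..A₄: k=1: 0+97416+10·27·60=113616; k=2: 7560+68880+10·28·60=93240; k=3: 19040+0+10·41·60=43640 → min 43640.
Optimal parenthesization: (((A₁·A₂)·A₃)·A₄) with cost 43640.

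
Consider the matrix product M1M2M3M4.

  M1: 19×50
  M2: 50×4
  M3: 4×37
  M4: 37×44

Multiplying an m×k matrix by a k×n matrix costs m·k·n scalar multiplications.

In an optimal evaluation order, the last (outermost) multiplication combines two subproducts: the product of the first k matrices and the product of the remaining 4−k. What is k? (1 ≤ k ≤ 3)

Adjacent pairs: M1M2 = 19·50·4 = 3800; M2M3 = 50·4·37 = 7400; M3M4 = 4·37·44 = 6512.
Length 3: M1..M3: k=1: 0+7400+19·50·37=42550; k=2: 3800+0+19·4·37=6612 → min 6612 | M2..M4: k=2: 0+6512+50·4·44=15312; k=3: 7400+0+50·37·44=88800 → min 15312.
Top-level splits: k=1: (M1..M1)·(M2..M4) → 0+15312+19·50·44 = 57112; k=2: (M1..M2)·(M3..M4) → 3800+6512+19·4·44 = 13656; k=3: (M1..M3)·(M4..M4) → 6612+0+19·37·44 = 37544.
Best split is after M2, i.e. k = 2.

2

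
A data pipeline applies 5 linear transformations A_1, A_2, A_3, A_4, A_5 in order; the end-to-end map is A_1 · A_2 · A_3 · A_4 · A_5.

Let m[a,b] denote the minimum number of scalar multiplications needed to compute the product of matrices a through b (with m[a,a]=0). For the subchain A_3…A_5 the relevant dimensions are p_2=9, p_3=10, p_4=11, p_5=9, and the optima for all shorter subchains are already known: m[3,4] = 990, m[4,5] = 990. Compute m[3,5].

1800

m[3,5] = min over k∈[3,4] of m[3,k]+m[k+1,5]+p_{2}·p_k·p_{5}.
k=3: 0 + 990 + 9·10·9 = 1800; k=4: 990 + 0 + 9·11·9 = 1881.
Minimum: 1800 at k=3.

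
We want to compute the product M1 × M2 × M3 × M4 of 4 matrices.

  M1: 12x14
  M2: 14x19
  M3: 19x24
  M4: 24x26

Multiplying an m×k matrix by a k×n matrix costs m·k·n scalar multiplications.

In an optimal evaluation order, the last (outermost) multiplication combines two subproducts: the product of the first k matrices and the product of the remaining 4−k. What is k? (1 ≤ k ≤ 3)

Adjacent pairs: M1M2 = 12·14·19 = 3192; M2M3 = 14·19·24 = 6384; M3M4 = 19·24·26 = 11856.
Length 3: M1..M3: k=1: 0+6384+12·14·24=10416; k=2: 3192+0+12·19·24=8664 → min 8664 | M2..M4: k=2: 0+11856+14·19·26=18772; k=3: 6384+0+14·24·26=15120 → min 15120.
Top-level splits: k=1: (M1..M1)·(M2..M4) → 0+15120+12·14·26 = 19488; k=2: (M1..M2)·(M3..M4) → 3192+11856+12·19·26 = 20976; k=3: (M1..M3)·(M4..M4) → 8664+0+12·24·26 = 16152.
Best split is after M3, i.e. k = 3.

3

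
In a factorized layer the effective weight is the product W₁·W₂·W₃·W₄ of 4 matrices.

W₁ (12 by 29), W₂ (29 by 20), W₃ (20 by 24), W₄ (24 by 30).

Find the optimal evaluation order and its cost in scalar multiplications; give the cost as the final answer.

21360

Adjacent pairs: W₁W₂ = 12·29·20 = 6960; W₂W₃ = 29·20·24 = 13920; W₃W₄ = 20·24·30 = 14400.
Length 3: W₁..W₃: k=1: 0+13920+12·29·24=22272; k=2: 6960+0+12·20·24=12720 → min 12720 | W₂..W₄: k=2: 0+14400+29·20·30=31800; k=3: 13920+0+29·24·30=34800 → min 31800.
Length 4: W₁..W₄: k=1: 0+31800+12·29·30=42240; k=2: 6960+14400+12·20·30=28560; k=3: 12720+0+12·24·30=21360 → min 21360.
Optimal parenthesization: (((W₁·W₂)·W₃)·W₄) with cost 21360.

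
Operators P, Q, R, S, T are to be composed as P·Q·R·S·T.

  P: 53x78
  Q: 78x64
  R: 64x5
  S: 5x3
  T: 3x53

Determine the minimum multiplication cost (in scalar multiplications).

Adjacent pairs: PQ = 53·78·64 = 264576; QR = 78·64·5 = 24960; RS = 64·5·3 = 960; ST = 5·3·53 = 795.
Length 3: P..R: k=1: 0+24960+53·78·5=45630; k=2: 264576+0+53·64·5=281536 → min 45630 | Q..S: k=2: 0+960+78·64·3=15936; k=3: 24960+0+78·5·3=26130 → min 15936 | R..T: k=3: 0+795+64·5·53=17755; k=4: 960+0+64·3·53=11136 → min 11136.
Length 4: P..S: k=1: 0+15936+53·78·3=28338; k=2: 264576+960+53·64·3=275712; k=3: 45630+0+53·5·3=46425 → min 28338 | Q..T: k=2: 0+11136+78·64·53=275712; k=3: 24960+795+78·5·53=46425; k=4: 15936+0+78·3·53=28338 → min 28338.
Length 5: P..T: k=1: 0+28338+53·78·53=247440; k=2: 264576+11136+53·64·53=455488; k=3: 45630+795+53·5·53=60470; k=4: 28338+0+53·3·53=36765 → min 36765.
Optimal order: ((P·(Q·(R·S)))·T) with cost 36765.

36765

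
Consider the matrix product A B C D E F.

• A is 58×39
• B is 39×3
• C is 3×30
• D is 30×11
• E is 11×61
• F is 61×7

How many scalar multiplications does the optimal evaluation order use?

Adjacent pairs: AB = 58·39·3 = 6786; BC = 39·3·30 = 3510; CD = 3·30·11 = 990; DE = 30·11·61 = 20130; EF = 11·61·7 = 4697.
Length 3: A..C: k=1: 0+3510+58·39·30=71370; k=2: 6786+0+58·3·30=12006 → min 12006 | B..D: k=2: 0+990+39·3·11=2277; k=3: 3510+0+39·30·11=16380 → min 2277 | C..E: k=3: 0+20130+3·30·61=25620; k=4: 990+0+3·11·61=3003 → min 3003 | D..F: k=4: 0+4697+30·11·7=7007; k=5: 20130+0+30·61·7=32940 → min 7007.
Length 4: A..D: k=1: 0+2277+58·39·11=27159; k=2: 6786+990+58·3·11=9690; k=3: 12006+0+58·30·11=31146 → min 9690 | B..E: k=2: 0+3003+39·3·61=10140; k=3: 3510+20130+39·30·61=95010; k=4: 2277+0+39·11·61=28446 → min 10140 | C..F: k=3: 0+7007+3·30·7=7637; k=4: 990+4697+3·11·7=5918; k=5: 3003+0+3·61·7=4284 → min 4284.
Length 5: A..E: k=1: 0+10140+58·39·61=148122; k=2: 6786+3003+58·3·61=20403; k=3: 12006+20130+58·30·61=138276; k=4: 9690+0+58·11·61=48608 → min 20403 | B..F: k=2: 0+4284+39·3·7=5103; k=3: 3510+7007+39·30·7=18707; k=4: 2277+4697+39·11·7=9977; k=5: 10140+0+39·61·7=26793 → min 5103.
Length 6: A..F: k=1: 0+5103+58·39·7=20937; k=2: 6786+4284+58·3·7=12288; k=3: 12006+7007+58·30·7=31193; k=4: 9690+4697+58·11·7=18853; k=5: 20403+0+58·61·7=45169 → min 12288.
Optimal order: ((A B) (((C D) E) F)) with cost 12288.

12288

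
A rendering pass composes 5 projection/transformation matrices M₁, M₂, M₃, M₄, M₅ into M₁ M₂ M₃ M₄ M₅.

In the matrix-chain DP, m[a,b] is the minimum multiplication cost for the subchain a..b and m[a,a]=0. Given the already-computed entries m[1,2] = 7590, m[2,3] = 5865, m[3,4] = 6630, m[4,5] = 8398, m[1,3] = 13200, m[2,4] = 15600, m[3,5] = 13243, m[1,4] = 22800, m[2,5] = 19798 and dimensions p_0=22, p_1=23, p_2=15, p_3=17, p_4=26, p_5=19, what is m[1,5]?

m[1,5] = min over k∈[1,4] of m[1,k]+m[k+1,5]+p_{0}·p_k·p_{5}.
k=1: 0 + 19798 + 22·23·19 = 29412; k=2: 7590 + 13243 + 22·15·19 = 27103; k=3: 13200 + 8398 + 22·17·19 = 28704; k=4: 22800 + 0 + 22·26·19 = 33668.
Minimum: 27103 at k=2.

27103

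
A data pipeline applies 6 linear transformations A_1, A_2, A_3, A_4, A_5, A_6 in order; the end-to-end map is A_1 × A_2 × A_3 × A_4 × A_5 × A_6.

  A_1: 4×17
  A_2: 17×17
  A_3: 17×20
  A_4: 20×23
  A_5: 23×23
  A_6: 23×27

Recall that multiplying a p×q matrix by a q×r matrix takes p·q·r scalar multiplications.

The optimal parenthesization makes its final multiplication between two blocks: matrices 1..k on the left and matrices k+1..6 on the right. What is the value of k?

Adjacent pairs: A_1A_2 = 4·17·17 = 1156; A_2A_3 = 17·17·20 = 5780; A_3A_4 = 17·20·23 = 7820; A_4A_5 = 20·23·23 = 10580; A_5A_6 = 23·23·27 = 14283.
Length 3: A_1..A_3: k=1: 0+5780+4·17·20=7140; k=2: 1156+0+4·17·20=2516 → min 2516 | A_2..A_4: k=2: 0+7820+17·17·23=14467; k=3: 5780+0+17·20·23=13600 → min 13600 | A_3..A_5: k=3: 0+10580+17·20·23=18400; k=4: 7820+0+17·23·23=16813 → min 16813 | A_4..A_6: k=4: 0+14283+20·23·27=26703; k=5: 10580+0+20·23·27=23000 → min 23000.
Length 4: A_1..A_4: k=1: 0+13600+4·17·23=15164; k=2: 1156+7820+4·17·23=10540; k=3: 2516+0+4·20·23=4356 → min 4356 | A_2..A_5: k=2: 0+16813+17·17·23=23460; k=3: 5780+10580+17·20·23=24180; k=4: 13600+0+17·23·23=22593 → min 22593 | A_3..A_6: k=3: 0+23000+17·20·27=32180; k=4: 7820+14283+17·23·27=32660; k=5: 16813+0+17·23·27=27370 → min 27370.
Length 5: A_1..A_5: k=1: 0+22593+4·17·23=24157; k=2: 1156+16813+4·17·23=19533; k=3: 2516+10580+4·20·23=14936; k=4: 4356+0+4·23·23=6472 → min 6472 | A_2..A_6: k=2: 0+27370+17·17·27=35173; k=3: 5780+23000+17·20·27=37960; k=4: 13600+14283+17·23·27=38440; k=5: 22593+0+17·23·27=33150 → min 33150.
Top-level splits: k=1: (A_1..A_1)·(A_2..A_6) → 0+33150+4·17·27 = 34986; k=2: (A_1..A_2)·(A_3..A_6) → 1156+27370+4·17·27 = 30362; k=3: (A_1..A_3)·(A_4..A_6) → 2516+23000+4·20·27 = 27676; k=4: (A_1..A_4)·(A_5..A_6) → 4356+14283+4·23·27 = 21123; k=5: (A_1..A_5)·(A_6..A_6) → 6472+0+4·23·27 = 8956.
Best split is after A_5, i.e. k = 5.

5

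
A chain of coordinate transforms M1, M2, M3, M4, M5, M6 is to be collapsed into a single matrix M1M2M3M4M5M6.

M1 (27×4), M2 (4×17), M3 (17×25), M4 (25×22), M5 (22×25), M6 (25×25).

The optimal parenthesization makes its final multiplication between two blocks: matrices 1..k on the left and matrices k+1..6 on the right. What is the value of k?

1

Adjacent pairs: M1M2 = 27·4·17 = 1836; M2M3 = 4·17·25 = 1700; M3M4 = 17·25·22 = 9350; M4M5 = 25·22·25 = 13750; M5M6 = 22·25·25 = 13750.
Length 3: M1..M3: k=1: 0+1700+27·4·25=4400; k=2: 1836+0+27·17·25=13311 → min 4400 | M2..M4: k=2: 0+9350+4·17·22=10846; k=3: 1700+0+4·25·22=3900 → min 3900 | M3..M5: k=3: 0+13750+17·25·25=24375; k=4: 9350+0+17·22·25=18700 → min 18700 | M4..M6: k=4: 0+13750+25·22·25=27500; k=5: 13750+0+25·25·25=29375 → min 27500.
Length 4: M1..M4: k=1: 0+3900+27·4·22=6276; k=2: 1836+9350+27·17·22=21284; k=3: 4400+0+27·25·22=19250 → min 6276 | M2..M5: k=2: 0+18700+4·17·25=20400; k=3: 1700+13750+4·25·25=17950; k=4: 3900+0+4·22·25=6100 → min 6100 | M3..M6: k=3: 0+27500+17·25·25=38125; k=4: 9350+13750+17·22·25=32450; k=5: 18700+0+17·25·25=29325 → min 29325.
Length 5: M1..M5: k=1: 0+6100+27·4·25=8800; k=2: 1836+18700+27·17·25=32011; k=3: 4400+13750+27·25·25=35025; k=4: 6276+0+27·22·25=21126 → min 8800 | M2..M6: k=2: 0+29325+4·17·25=31025; k=3: 1700+27500+4·25·25=31700; k=4: 3900+13750+4·22·25=19850; k=5: 6100+0+4·25·25=8600 → min 8600.
Top-level splits: k=1: (M1..M1)·(M2..M6) → 0+8600+27·4·25 = 11300; k=2: (M1..M2)·(M3..M6) → 1836+29325+27·17·25 = 42636; k=3: (M1..M3)·(M4..M6) → 4400+27500+27·25·25 = 48775; k=4: (M1..M4)·(M5..M6) → 6276+13750+27·22·25 = 34876; k=5: (M1..M5)·(M6..M6) → 8800+0+27·25·25 = 25675.
Best split is after M1, i.e. k = 1.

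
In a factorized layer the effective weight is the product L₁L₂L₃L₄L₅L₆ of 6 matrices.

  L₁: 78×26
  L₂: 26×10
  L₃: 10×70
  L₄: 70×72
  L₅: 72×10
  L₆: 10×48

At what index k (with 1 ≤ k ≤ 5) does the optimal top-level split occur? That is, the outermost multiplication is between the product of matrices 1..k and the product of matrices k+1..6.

Adjacent pairs: L₁L₂ = 78·26·10 = 20280; L₂L₃ = 26·10·70 = 18200; L₃L₄ = 10·70·72 = 50400; L₄L₅ = 70·72·10 = 50400; L₅L₆ = 72·10·48 = 34560.
Length 3: L₁..L₃: k=1: 0+18200+78·26·70=160160; k=2: 20280+0+78·10·70=74880 → min 74880 | L₂..L₄: k=2: 0+50400+26·10·72=69120; k=3: 18200+0+26·70·72=149240 → min 69120 | L₃..L₅: k=3: 0+50400+10·70·10=57400; k=4: 50400+0+10·72·10=57600 → min 57400 | L₄..L₆: k=4: 0+34560+70·72·48=276480; k=5: 50400+0+70·10·48=84000 → min 84000.
Length 4: L₁..L₄: k=1: 0+69120+78·26·72=215136; k=2: 20280+50400+78·10·72=126840; k=3: 74880+0+78·70·72=468000 → min 126840 | L₂..L₅: k=2: 0+57400+26·10·10=60000; k=3: 18200+50400+26·70·10=86800; k=4: 69120+0+26·72·10=87840 → min 60000 | L₃..L₆: k=3: 0+84000+10·70·48=117600; k=4: 50400+34560+10·72·48=119520; k=5: 57400+0+10·10·48=62200 → min 62200.
Length 5: L₁..L₅: k=1: 0+60000+78·26·10=80280; k=2: 20280+57400+78·10·10=85480; k=3: 74880+50400+78·70·10=179880; k=4: 126840+0+78·72·10=183000 → min 80280 | L₂..L₆: k=2: 0+62200+26·10·48=74680; k=3: 18200+84000+26·70·48=189560; k=4: 69120+34560+26·72·48=193536; k=5: 60000+0+26·10·48=72480 → min 72480.
Top-level splits: k=1: (L₁..L₁)·(L₂..L₆) → 0+72480+78·26·48 = 169824; k=2: (L₁..L₂)·(L₃..L₆) → 20280+62200+78·10·48 = 119920; k=3: (L₁..L₃)·(L₄..L₆) → 74880+84000+78·70·48 = 420960; k=4: (L₁..L₄)·(L₅..L₆) → 126840+34560+78·72·48 = 430968; k=5: (L₁..L₅)·(L₆..L₆) → 80280+0+78·10·48 = 117720.
Best split is after L₅, i.e. k = 5.

5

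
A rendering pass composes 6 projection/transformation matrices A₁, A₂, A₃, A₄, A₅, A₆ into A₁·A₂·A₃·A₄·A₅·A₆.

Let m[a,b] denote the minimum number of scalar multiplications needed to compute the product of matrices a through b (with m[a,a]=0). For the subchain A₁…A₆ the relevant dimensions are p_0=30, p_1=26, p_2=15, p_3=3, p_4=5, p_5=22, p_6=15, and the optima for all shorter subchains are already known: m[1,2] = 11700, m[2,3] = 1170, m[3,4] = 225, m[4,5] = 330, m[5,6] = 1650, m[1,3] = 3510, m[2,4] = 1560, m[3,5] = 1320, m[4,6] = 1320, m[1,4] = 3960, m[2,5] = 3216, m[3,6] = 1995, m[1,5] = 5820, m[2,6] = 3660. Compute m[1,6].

m[1,6] = min over k∈[1,5] of m[1,k]+m[k+1,6]+p_{0}·p_k·p_{6}.
k=1: 0 + 3660 + 30·26·15 = 15360; k=2: 11700 + 1995 + 30·15·15 = 20445; k=3: 3510 + 1320 + 30·3·15 = 6180; k=4: 3960 + 1650 + 30·5·15 = 7860; k=5: 5820 + 0 + 30·22·15 = 15720.
Minimum: 6180 at k=3.

6180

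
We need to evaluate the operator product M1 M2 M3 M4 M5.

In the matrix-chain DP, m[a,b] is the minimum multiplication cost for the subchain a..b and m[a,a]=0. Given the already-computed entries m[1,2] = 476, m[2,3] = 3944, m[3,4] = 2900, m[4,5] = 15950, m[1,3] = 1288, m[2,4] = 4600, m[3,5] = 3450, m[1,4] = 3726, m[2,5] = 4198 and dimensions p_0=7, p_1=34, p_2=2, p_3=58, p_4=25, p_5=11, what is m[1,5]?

4080

m[1,5] = min over k∈[1,4] of m[1,k]+m[k+1,5]+p_{0}·p_k·p_{5}.
k=1: 0 + 4198 + 7·34·11 = 6816; k=2: 476 + 3450 + 7·2·11 = 4080; k=3: 1288 + 15950 + 7·58·11 = 21704; k=4: 3726 + 0 + 7·25·11 = 5651.
Minimum: 4080 at k=2.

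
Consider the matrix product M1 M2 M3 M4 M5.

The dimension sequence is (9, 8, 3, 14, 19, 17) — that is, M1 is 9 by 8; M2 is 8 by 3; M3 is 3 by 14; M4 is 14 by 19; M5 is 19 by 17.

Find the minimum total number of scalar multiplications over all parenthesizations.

2442

Adjacent pairs: M1M2 = 9·8·3 = 216; M2M3 = 8·3·14 = 336; M3M4 = 3·14·19 = 798; M4M5 = 14·19·17 = 4522.
Length 3: M1..M3: k=1: 0+336+9·8·14=1344; k=2: 216+0+9·3·14=594 → min 594 | M2..M4: k=2: 0+798+8·3·19=1254; k=3: 336+0+8·14·19=2464 → min 1254 | M3..M5: k=3: 0+4522+3·14·17=5236; k=4: 798+0+3·19·17=1767 → min 1767.
Length 4: M1..M4: k=1: 0+1254+9·8·19=2622; k=2: 216+798+9·3·19=1527; k=3: 594+0+9·14·19=2988 → min 1527 | M2..M5: k=2: 0+1767+8·3·17=2175; k=3: 336+4522+8·14·17=6762; k=4: 1254+0+8·19·17=3838 → min 2175.
Length 5: M1..M5: k=1: 0+2175+9·8·17=3399; k=2: 216+1767+9·3·17=2442; k=3: 594+4522+9·14·17=7258; k=4: 1527+0+9·19·17=4434 → min 2442.
Optimal order: ((M1 M2) ((M3 M4) M5)) with cost 2442.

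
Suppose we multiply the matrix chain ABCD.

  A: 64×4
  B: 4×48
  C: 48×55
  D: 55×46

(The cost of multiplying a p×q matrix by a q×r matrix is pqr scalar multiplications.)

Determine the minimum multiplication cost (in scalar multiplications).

Adjacent pairs: AB = 64·4·48 = 12288; BC = 4·48·55 = 10560; CD = 48·55·46 = 121440.
Length 3: A..C: k=1: 0+10560+64·4·55=24640; k=2: 12288+0+64·48·55=181248 → min 24640 | B..D: k=2: 0+121440+4·48·46=130272; k=3: 10560+0+4·55·46=20680 → min 20680.
Length 4: A..D: k=1: 0+20680+64·4·46=32456; k=2: 12288+121440+64·48·46=275040; k=3: 24640+0+64·55·46=186560 → min 32456.
Optimal order: (A((BC)D)) with cost 32456.

32456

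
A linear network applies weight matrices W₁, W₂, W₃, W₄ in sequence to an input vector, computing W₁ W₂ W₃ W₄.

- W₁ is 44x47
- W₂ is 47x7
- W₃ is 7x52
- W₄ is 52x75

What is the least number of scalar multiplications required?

64876

Adjacent pairs: W₁W₂ = 44·47·7 = 14476; W₂W₃ = 47·7·52 = 17108; W₃W₄ = 7·52·75 = 27300.
Length 3: W₁..W₃: k=1: 0+17108+44·47·52=124644; k=2: 14476+0+44·7·52=30492 → min 30492 | W₂..W₄: k=2: 0+27300+47·7·75=51975; k=3: 17108+0+47·52·75=200408 → min 51975.
Length 4: W₁..W₄: k=1: 0+51975+44·47·75=207075; k=2: 14476+27300+44·7·75=64876; k=3: 30492+0+44·52·75=202092 → min 64876.
Optimal order: ((W₁ W₂) (W₃ W₄)) with cost 64876.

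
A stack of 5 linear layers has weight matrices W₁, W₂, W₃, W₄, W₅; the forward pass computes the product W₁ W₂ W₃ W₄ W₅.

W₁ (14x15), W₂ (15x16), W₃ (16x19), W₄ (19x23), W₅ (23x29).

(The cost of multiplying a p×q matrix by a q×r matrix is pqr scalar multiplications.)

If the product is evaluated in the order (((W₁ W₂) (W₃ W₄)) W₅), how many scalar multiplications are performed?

(W₁ W₂): 14×15 by 15×16 → 14×16, cost 14·15·16 = 3360
(W₃ W₄): 16×19 by 19×23 → 16×23, cost 16·19·23 = 6992
((W₁ W₂) (W₃ W₄)): 14×16 by 16×23 → 14×23, cost 14·16·23 = 5152; cumulative 15504
(((W₁ W₂) (W₃ W₄)) W₅): 14×23 by 23×29 → 14×29, cost 14·23·29 = 9338; cumulative 24842
Total: 24842 scalar multiplications.

24842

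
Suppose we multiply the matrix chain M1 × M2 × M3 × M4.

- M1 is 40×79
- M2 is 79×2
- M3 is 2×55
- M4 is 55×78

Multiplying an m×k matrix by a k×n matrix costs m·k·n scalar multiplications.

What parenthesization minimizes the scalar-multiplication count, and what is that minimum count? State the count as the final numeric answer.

Adjacent pairs: M1M2 = 40·79·2 = 6320; M2M3 = 79·2·55 = 8690; M3M4 = 2·55·78 = 8580.
Length 3: M1..M3: k=1: 0+8690+40·79·55=182490; k=2: 6320+0+40·2·55=10720 → min 10720 | M2..M4: k=2: 0+8580+79·2·78=20904; k=3: 8690+0+79·55·78=347600 → min 20904.
Length 4: M1..M4: k=1: 0+20904+40·79·78=267384; k=2: 6320+8580+40·2·78=21140; k=3: 10720+0+40·55·78=182320 → min 21140.
Optimal parenthesization: ((M1 × M2) × (M3 × M4)) with cost 21140.

21140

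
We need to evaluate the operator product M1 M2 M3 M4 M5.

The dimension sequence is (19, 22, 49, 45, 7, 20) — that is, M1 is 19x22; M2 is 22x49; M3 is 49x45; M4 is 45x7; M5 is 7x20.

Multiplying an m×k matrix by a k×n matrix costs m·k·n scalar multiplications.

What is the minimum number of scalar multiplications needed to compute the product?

28567

Adjacent pairs: M1M2 = 19·22·49 = 20482; M2M3 = 22·49·45 = 48510; M3M4 = 49·45·7 = 15435; M4M5 = 45·7·20 = 6300.
Length 3: M1..M3: k=1: 0+48510+19·22·45=67320; k=2: 20482+0+19·49·45=62377 → min 62377 | M2..M4: k=2: 0+15435+22·49·7=22981; k=3: 48510+0+22·45·7=55440 → min 22981 | M3..M5: k=3: 0+6300+49·45·20=50400; k=4: 15435+0+49·7·20=22295 → min 22295.
Length 4: M1..M4: k=1: 0+22981+19·22·7=25907; k=2: 20482+15435+19·49·7=42434; k=3: 62377+0+19·45·7=68362 → min 25907 | M2..M5: k=2: 0+22295+22·49·20=43855; k=3: 48510+6300+22·45·20=74610; k=4: 22981+0+22·7·20=26061 → min 26061.
Length 5: M1..M5: k=1: 0+26061+19·22·20=34421; k=2: 20482+22295+19·49·20=61397; k=3: 62377+6300+19·45·20=85777; k=4: 25907+0+19·7·20=28567 → min 28567.
Optimal order: ((M1 (M2 (M3 M4))) M5) with cost 28567.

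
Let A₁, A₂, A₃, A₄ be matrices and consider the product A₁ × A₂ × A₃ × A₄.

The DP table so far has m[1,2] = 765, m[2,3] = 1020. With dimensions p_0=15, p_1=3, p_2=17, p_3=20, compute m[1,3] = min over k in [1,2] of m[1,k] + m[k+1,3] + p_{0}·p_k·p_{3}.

m[1,3] = min over k∈[1,2] of m[1,k]+m[k+1,3]+p_{0}·p_k·p_{3}.
k=1: 0 + 1020 + 15·3·20 = 1920; k=2: 765 + 0 + 15·17·20 = 5865.
Minimum: 1920 at k=1.

1920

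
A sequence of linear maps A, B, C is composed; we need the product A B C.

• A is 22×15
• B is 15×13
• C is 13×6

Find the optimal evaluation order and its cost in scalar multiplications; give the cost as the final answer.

3150

(A (B C)): cost 3150.
((A B) C): cost 6006.
Optimal: (A (B C)) with cost 3150.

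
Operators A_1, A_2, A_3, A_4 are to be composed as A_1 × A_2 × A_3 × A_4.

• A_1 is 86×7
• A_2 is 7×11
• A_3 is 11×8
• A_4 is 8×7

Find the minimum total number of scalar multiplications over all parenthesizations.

5222

Adjacent pairs: A_1A_2 = 86·7·11 = 6622; A_2A_3 = 7·11·8 = 616; A_3A_4 = 11·8·7 = 616.
Length 3: A_1..A_3: k=1: 0+616+86·7·8=5432; k=2: 6622+0+86·11·8=14190 → min 5432 | A_2..A_4: k=2: 0+616+7·11·7=1155; k=3: 616+0+7·8·7=1008 → min 1008.
Length 4: A_1..A_4: k=1: 0+1008+86·7·7=5222; k=2: 6622+616+86·11·7=13860; k=3: 5432+0+86·8·7=10248 → min 5222.
Optimal order: (A_1 × ((A_2 × A_3) × A_4)) with cost 5222.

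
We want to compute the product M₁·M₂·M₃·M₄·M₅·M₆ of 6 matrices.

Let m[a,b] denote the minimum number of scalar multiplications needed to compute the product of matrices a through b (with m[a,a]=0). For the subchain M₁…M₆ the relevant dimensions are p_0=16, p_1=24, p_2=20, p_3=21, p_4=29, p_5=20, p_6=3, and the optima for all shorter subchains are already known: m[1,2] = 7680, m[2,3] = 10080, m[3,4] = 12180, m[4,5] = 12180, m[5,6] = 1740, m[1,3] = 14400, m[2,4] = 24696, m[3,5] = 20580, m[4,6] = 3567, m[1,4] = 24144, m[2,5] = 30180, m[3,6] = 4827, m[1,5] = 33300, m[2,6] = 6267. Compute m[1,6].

7419

m[1,6] = min over k∈[1,5] of m[1,k]+m[k+1,6]+p_{0}·p_k·p_{6}.
k=1: 0 + 6267 + 16·24·3 = 7419; k=2: 7680 + 4827 + 16·20·3 = 13467; k=3: 14400 + 3567 + 16·21·3 = 18975; k=4: 24144 + 1740 + 16·29·3 = 27276; k=5: 33300 + 0 + 16·20·3 = 34260.
Minimum: 7419 at k=1.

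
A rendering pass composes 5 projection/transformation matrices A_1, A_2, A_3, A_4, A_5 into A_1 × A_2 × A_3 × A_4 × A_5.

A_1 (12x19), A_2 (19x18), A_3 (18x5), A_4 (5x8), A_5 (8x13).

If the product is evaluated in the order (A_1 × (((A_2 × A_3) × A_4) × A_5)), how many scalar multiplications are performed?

(A_2 × A_3): 19×18 by 18×5 → 19×5, cost 19·18·5 = 1710
((A_2 × A_3) × A_4): 19×5 by 5×8 → 19×8, cost 19·5·8 = 760; cumulative 2470
(((A_2 × A_3) × A_4) × A_5): 19×8 by 8×13 → 19×13, cost 19·8·13 = 1976; cumulative 4446
(A_1 × (((A_2 × A_3) × A_4) × A_5)): 12×19 by 19×13 → 12×13, cost 12·19·13 = 2964; cumulative 7410
Total: 7410 scalar multiplications.

7410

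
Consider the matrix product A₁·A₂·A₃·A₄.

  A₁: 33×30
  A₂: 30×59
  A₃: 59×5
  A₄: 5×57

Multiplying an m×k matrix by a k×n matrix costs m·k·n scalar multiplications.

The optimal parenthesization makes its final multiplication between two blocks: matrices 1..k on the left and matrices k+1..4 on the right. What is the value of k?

Adjacent pairs: A₁A₂ = 33·30·59 = 58410; A₂A₃ = 30·59·5 = 8850; A₃A₄ = 59·5·57 = 16815.
Length 3: A₁..A₃: k=1: 0+8850+33·30·5=13800; k=2: 58410+0+33·59·5=68145 → min 13800 | A₂..A₄: k=2: 0+16815+30·59·57=117705; k=3: 8850+0+30·5·57=17400 → min 17400.
Top-level splits: k=1: (A₁..A₁)·(A₂..A₄) → 0+17400+33·30·57 = 73830; k=2: (A₁..A₂)·(A₃..A₄) → 58410+16815+33·59·57 = 186204; k=3: (A₁..A₃)·(A₄..A₄) → 13800+0+33·5·57 = 23205.
Best split is after A₃, i.e. k = 3.

3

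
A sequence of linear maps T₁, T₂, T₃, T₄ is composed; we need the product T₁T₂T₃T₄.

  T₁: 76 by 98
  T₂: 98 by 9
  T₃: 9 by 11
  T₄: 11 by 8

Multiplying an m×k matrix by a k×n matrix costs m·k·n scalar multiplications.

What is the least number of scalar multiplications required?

Adjacent pairs: T₁T₂ = 76·98·9 = 67032; T₂T₃ = 98·9·11 = 9702; T₃T₄ = 9·11·8 = 792.
Length 3: T₁..T₃: k=1: 0+9702+76·98·11=91630; k=2: 67032+0+76·9·11=74556 → min 74556 | T₂..T₄: k=2: 0+792+98·9·8=7848; k=3: 9702+0+98·11·8=18326 → min 7848.
Length 4: T₁..T₄: k=1: 0+7848+76·98·8=67432; k=2: 67032+792+76·9·8=73296; k=3: 74556+0+76·11·8=81244 → min 67432.
Optimal order: (T₁(T₂(T₃T₄))) with cost 67432.

67432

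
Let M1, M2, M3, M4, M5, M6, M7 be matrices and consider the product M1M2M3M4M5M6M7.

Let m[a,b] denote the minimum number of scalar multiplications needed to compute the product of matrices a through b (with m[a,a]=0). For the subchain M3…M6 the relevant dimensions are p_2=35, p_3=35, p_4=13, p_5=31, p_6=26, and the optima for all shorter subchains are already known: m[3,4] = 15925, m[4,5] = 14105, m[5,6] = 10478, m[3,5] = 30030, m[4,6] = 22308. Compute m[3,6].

38233

m[3,6] = min over k∈[3,5] of m[3,k]+m[k+1,6]+p_{2}·p_k·p_{6}.
k=3: 0 + 22308 + 35·35·26 = 54158; k=4: 15925 + 10478 + 35·13·26 = 38233; k=5: 30030 + 0 + 35·31·26 = 58240.
Minimum: 38233 at k=4.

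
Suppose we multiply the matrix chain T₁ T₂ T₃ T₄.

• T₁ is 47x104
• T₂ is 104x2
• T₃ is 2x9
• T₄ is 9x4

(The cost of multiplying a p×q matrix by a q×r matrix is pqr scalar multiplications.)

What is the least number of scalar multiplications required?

10224

Adjacent pairs: T₁T₂ = 47·104·2 = 9776; T₂T₃ = 104·2·9 = 1872; T₃T₄ = 2·9·4 = 72.
Length 3: T₁..T₃: k=1: 0+1872+47·104·9=45864; k=2: 9776+0+47·2·9=10622 → min 10622 | T₂..T₄: k=2: 0+72+104·2·4=904; k=3: 1872+0+104·9·4=5616 → min 904.
Length 4: T₁..T₄: k=1: 0+904+47·104·4=20456; k=2: 9776+72+47·2·4=10224; k=3: 10622+0+47·9·4=12314 → min 10224.
Optimal order: ((T₁ T₂) (T₃ T₄)) with cost 10224.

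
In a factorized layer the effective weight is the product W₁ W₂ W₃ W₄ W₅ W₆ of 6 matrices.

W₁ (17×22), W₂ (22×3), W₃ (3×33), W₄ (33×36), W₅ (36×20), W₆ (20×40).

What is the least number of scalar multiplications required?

11286

Adjacent pairs: W₁W₂ = 17·22·3 = 1122; W₂W₃ = 22·3·33 = 2178; W₃W₄ = 3·33·36 = 3564; W₄W₅ = 33·36·20 = 23760; W₅W₆ = 36·20·40 = 28800.
Length 3: W₁..W₃: k=1: 0+2178+17·22·33=14520; k=2: 1122+0+17·3·33=2805 → min 2805 | W₂..W₄: k=2: 0+3564+22·3·36=5940; k=3: 2178+0+22·33·36=28314 → min 5940 | W₃..W₅: k=3: 0+23760+3·33·20=25740; k=4: 3564+0+3·36·20=5724 → min 5724 | W₄..W₆: k=4: 0+28800+33·36·40=76320; k=5: 23760+0+33·20·40=50160 → min 50160.
Length 4: W₁..W₄: k=1: 0+5940+17·22·36=19404; k=2: 1122+3564+17·3·36=6522; k=3: 2805+0+17·33·36=23001 → min 6522 | W₂..W₅: k=2: 0+5724+22·3·20=7044; k=3: 2178+23760+22·33·20=40458; k=4: 5940+0+22·36·20=21780 → min 7044 | W₃..W₆: k=3: 0+50160+3·33·40=54120; k=4: 3564+28800+3·36·40=36684; k=5: 5724+0+3·20·40=8124 → min 8124.
Length 5: W₁..W₅: k=1: 0+7044+17·22·20=14524; k=2: 1122+5724+17·3·20=7866; k=3: 2805+23760+17·33·20=37785; k=4: 6522+0+17·36·20=18762 → min 7866 | W₂..W₆: k=2: 0+8124+22·3·40=10764; k=3: 2178+50160+22·33·40=81378; k=4: 5940+28800+22·36·40=66420; k=5: 7044+0+22·20·40=24644 → min 10764.
Length 6: W₁..W₆: k=1: 0+10764+17·22·40=25724; k=2: 1122+8124+17·3·40=11286; k=3: 2805+50160+17·33·40=75405; k=4: 6522+28800+17·36·40=59802; k=5: 7866+0+17·20·40=21466 → min 11286.
Optimal order: ((W₁ W₂) (((W₃ W₄) W₅) W₆)) with cost 11286.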